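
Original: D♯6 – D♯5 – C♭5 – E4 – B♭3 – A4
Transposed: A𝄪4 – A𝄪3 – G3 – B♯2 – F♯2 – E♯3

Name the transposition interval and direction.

From D#6 to A##4 is 11 letter names — an eleventh of some quality.
A##4 to D#6 is 16 semitones, which makes it a diminished eleventh; the second version is lower, so the direction is down.
Checking another pair — A4 → E#3 — gives the same interval.

down a diminished eleventh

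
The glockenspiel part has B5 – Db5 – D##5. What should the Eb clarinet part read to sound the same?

G#7 Bb6 B##6

First find concert pitch: the glockenspiel sounds a perfect fifteenth above written, so B5 Db5 D##5 sounds B7 Db7 D##7.
Then write for Eb clarinet: it sounds a minor third above written, so the part must be a minor third below concert.
B7 → G#7
Db7 → Bb6
D##7 → B##6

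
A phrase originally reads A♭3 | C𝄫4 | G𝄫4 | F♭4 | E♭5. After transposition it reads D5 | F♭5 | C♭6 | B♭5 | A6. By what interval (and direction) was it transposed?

up an augmented eleventh

From Ab3 to D5 is 11 letter names — an eleventh of some quality.
Ab3 to D5 is 18 semitones, which makes it an augmented eleventh; the second version is higher, so the direction is up.
Checking another pair — Eb5 → A6 — gives the same interval.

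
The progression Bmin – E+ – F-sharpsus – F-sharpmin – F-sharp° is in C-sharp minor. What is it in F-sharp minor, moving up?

C-sharp minor up to F-sharp minor is a perfect fourth; each chord root moves by that interval while the quality stays the same.
Bmin: root B up a perfect fourth → E, giving Emin.
E+: root E up a perfect fourth → A, giving A+.
F-sharpsus: root F-sharp up a perfect fourth → B, giving Bsus.
F-sharpmin: root F-sharp up a perfect fourth → B, giving Bmin.
F-sharp°: root F-sharp up a perfect fourth → B, giving B°.

Emin A+ Bsus Bmin B°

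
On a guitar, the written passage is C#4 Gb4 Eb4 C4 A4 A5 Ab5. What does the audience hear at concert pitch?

The guitar sounds a perfect octave below written, so transpose each written note down a perfect octave.
C#4 gives C#3
Gb4 gives Gb3
Eb4 gives Eb3
C4 gives C3
A4 gives A3
A5 gives A4
Ab5 gives Ab4

C#3 Gb3 Eb3 C3 A3 A4 Ab4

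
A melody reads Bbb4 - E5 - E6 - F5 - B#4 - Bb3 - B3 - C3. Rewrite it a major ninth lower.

Abb3 D4 D5 Eb4 A#3 Ab2 A2 Bb1

A major ninth down from Bbb4 gives Abb3.
A major ninth down from E5 gives D4.
E6 down a major ninth is D5.
A major ninth down from F5 gives Eb4.
B#4: a ninth down reaches A, and 14 semitones makes it A#3.
A major ninth down from Bb3 gives Ab2.
A major ninth down from B3 gives A2.
A major ninth down from C3 gives Bb1.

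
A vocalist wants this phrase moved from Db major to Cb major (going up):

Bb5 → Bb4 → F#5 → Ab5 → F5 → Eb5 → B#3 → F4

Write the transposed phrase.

Ab6 Ab5 E6 Gb6 Eb6 Db6 A#4 Eb5

Db major to Cb major up is a minor seventh, so every note moves up by that interval.
Bb5 becomes Ab6
Bb4 becomes Ab5
F#5 becomes E6
Ab5 becomes Gb6
F5 becomes Eb6
Eb5 becomes Db6
B#3 becomes A#4
F4 becomes Eb5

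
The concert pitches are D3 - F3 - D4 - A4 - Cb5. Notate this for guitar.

Written C4 sounds as C3 on the guitar, so concert pitches are written a perfect octave up.
D3 → D4
F3 → F4
D4 → D5
A4 → A5
Cb5 → Cb6

D4 F4 D5 A5 Cb6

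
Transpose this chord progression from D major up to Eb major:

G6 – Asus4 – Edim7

Ab6 Bbsus4 Fdim7

D major up to Eb major is a minor second; each chord root moves by that interval while the quality stays the same.
G6: root G up a minor second → Ab, giving Ab6.
Asus4: root A up a minor second → Bb, giving Bbsus4.
Edim7: root E up a minor second → F, giving Fdim7.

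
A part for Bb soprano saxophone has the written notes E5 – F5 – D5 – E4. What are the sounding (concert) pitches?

Written C4 on the Bb soprano saxophone sounds as Bb3, a major second lower; apply that shift to every note.
E5 gives D5
F5 gives Eb5
D5 gives C5
E4 gives D4

D5 Eb5 C5 D4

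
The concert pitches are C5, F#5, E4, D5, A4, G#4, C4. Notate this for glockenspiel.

The glockenspiel sounds a perfect fifteenth above written, so the written part must be a perfect fifteenth below concert — transpose each note down.
C5 to C3
F#5 to F#3
E4 to E2
D5 to D3
A4 to A2
G#4 to G#2
C4 to C2

C3 F#3 E2 D3 A2 G#2 C2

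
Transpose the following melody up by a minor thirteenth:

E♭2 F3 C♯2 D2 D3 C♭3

A minor thirteenth up from Eb2 gives Cb4.
F3 up a minor thirteenth is Db5.
C#2: a thirteenth up reaches A, and 20 semitones makes it A3.
D2 up a minor thirteenth is Bb3.
A minor thirteenth up from D3 gives Bb4.
Cb3 up a minor thirteenth is Abb4.

Cb4 Db5 A3 Bb3 Bb4 Abb4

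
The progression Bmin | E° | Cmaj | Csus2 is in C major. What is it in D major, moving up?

C major up to D major is a major second; each chord root moves by that interval while the quality stays the same.
Bmin: root B up a major second → C#, giving C#min.
E°: root E up a major second → F#, giving F#°.
Cmaj: root C up a major second → D, giving Dmaj.
Csus2: root C up a major second → D, giving Dsus2.

C#min F#° Dmaj Dsus2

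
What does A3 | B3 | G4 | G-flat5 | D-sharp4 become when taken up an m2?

Bb3 C4 Ab4 Abb5 E4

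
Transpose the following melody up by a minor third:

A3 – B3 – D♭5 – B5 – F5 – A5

A3 up a minor third is C4.
B3: a third up reaches D, and 3 semitones makes it D4.
A minor third up from Db5 gives Fb5.
B5 up a minor third is D6.
A minor third up from F5 gives Ab5.
A5 up a minor third is C6.

C4 D4 Fb5 D6 Ab5 C6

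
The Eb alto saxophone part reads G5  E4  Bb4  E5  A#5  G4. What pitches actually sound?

Bb4 G3 Db4 G4 C#5 Bb3

The Eb alto saxophone sounds a major sixth below written, so transpose each written note down a major sixth.
G5 to Bb4
E4 to G3
Bb4 to Db4
E5 to G4
A#5 to C#5
G4 to Bb3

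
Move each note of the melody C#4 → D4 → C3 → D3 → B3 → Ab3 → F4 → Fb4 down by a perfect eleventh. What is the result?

G#2 A2 G1 A1 F#2 Eb2 C3 Cb3

C#4 down a perfect eleventh is G#2.
D4: an eleventh down reaches A, and 17 semitones makes it A2.
A perfect eleventh down from C3 gives G1.
D3 down a perfect eleventh is A1.
A perfect eleventh down from B3 gives F#2.
Ab3 down a perfect eleventh is Eb2.
A perfect eleventh down from F4 gives C3.
Fb4 down a perfect eleventh is Cb3.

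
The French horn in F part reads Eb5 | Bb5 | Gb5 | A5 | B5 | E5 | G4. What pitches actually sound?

Ab4 Eb5 Cb5 D5 E5 A4 C4

The French horn in F sounds a perfect fifth below written, so transpose each written note down a perfect fifth.
Eb5 -> Ab4
Bb5 -> Eb5
Gb5 -> Cb5
A5 -> D5
B5 -> E5
E5 -> A4
G4 -> C4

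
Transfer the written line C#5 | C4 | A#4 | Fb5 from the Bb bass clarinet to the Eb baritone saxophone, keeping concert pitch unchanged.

First find concert pitch: the Bb bass clarinet sounds a major ninth below written, so C#5 C4 A#4 Fb5 sounds B3 Bb2 G#3 Ebb4.
Then write for Eb baritone saxophone: it sounds a major thirteenth below written, so the part must be a major thirteenth above concert.
B3 → G#5
Bb2 → G4
G#3 → E#5
Ebb4 → Cb6

G#5 G4 E#5 Cb6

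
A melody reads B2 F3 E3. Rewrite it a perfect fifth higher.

A perfect fifth up from B2 gives F#3.
A perfect fifth up from F3 gives C4.
A perfect fifth up from E3 gives B3.

F#3 C4 B3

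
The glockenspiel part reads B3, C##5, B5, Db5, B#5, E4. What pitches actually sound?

The glockenspiel sounds a perfect fifteenth above written, so transpose each written note up a perfect fifteenth.
B3 to B5
C##5 to C##7
B5 to B7
Db5 to Db7
B#5 to B#7
E4 to E6

B5 C##7 B7 Db7 B#7 E6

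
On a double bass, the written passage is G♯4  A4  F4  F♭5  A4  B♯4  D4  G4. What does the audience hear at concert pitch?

Written C4 on the double bass sounds as C3, a perfect octave lower; apply that shift to every note.
G#4 → G#3
A4 → A3
F4 → F3
Fb5 → Fb4
A4 → A3
B#4 → B#3
D4 → D3
G4 → G3

G#3 A3 F3 Fb4 A3 B#3 D3 G3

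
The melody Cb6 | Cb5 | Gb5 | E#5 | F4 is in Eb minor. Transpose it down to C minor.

Eb minor to C minor down is a minor third, so every note moves down by that interval.
Cb6 -> Ab5
Cb5 -> Ab4
Gb5 -> Eb5
E#5 -> C##5
F4 -> D4

Ab5 Ab4 Eb5 C##5 D4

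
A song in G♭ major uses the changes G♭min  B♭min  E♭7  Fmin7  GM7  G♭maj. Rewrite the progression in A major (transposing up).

Amin C#min F#7 G#min7 A#M7 Amaj

G♭ major up to A major is an augmented second; each chord root moves by that interval while the quality stays the same.
G♭min: root G♭ up an augmented second → A, giving Amin.
B♭min: root B♭ up an augmented second → C#, giving C#min.
E♭7: root E♭ up an augmented second → F#, giving F#7.
Fmin7: root F up an augmented second → G#, giving G#min7.
GM7: root G up an augmented second → A#, giving A#M7.
G♭maj: root G♭ up an augmented second → A, giving Amaj.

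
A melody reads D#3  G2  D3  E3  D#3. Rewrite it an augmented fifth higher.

A##3 D#3 A#3 B#3 A##3

D#3 gives A##3
G2 gives D#3
D3 gives A#3
E3 gives B#3
D#3 gives A##3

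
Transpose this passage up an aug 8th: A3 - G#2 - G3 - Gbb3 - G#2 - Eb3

A3 gives A#4
G#2 gives G##3
G3 gives G#4
Gbb3 gives Gb4
G#2 gives G##3
Eb3 gives E4

A#4 G##3 G#4 Gb4 G##3 E4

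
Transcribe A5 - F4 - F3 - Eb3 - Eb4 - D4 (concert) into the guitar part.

A6 F5 F4 Eb4 Eb5 D5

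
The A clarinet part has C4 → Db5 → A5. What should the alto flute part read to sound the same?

First find concert pitch: the A clarinet sounds a minor third below written, so C4 Db5 A5 sounds A3 Bb4 F#5.
Then write for alto flute: it sounds a perfect fourth below written, so the part must be a perfect fourth above concert.
A3 → D4
Bb4 → Eb5
F#5 → B5

D4 Eb5 B5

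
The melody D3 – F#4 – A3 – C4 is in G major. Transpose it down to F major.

G major to F major down is a major second, so every note moves down by that interval.
D3 to C3
F#4 to E4
A3 to G3
C4 to Bb3

C3 E4 G3 Bb3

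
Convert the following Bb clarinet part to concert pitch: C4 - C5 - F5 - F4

Written C4 on the Bb clarinet sounds as Bb3, a major second lower; apply that shift to every note.
C4 -> Bb3
C5 -> Bb4
F5 -> Eb5
F4 -> Eb4

Bb3 Bb4 Eb5 Eb4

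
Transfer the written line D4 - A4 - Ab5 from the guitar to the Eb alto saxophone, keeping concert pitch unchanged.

B3 F#4 F5

First find concert pitch: the guitar sounds a perfect octave below written, so D4 A4 Ab5 sounds D3 A3 Ab4.
Then write for Eb alto saxophone: it sounds a major sixth below written, so the part must be a major sixth above concert.
D3 → B3
A3 → F#4
Ab4 → F5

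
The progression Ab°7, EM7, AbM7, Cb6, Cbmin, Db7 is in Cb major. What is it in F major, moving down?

D°7 A#M7 DM7 F6 Fmin G7

Cb major down to F major is a diminished fifth; each chord root moves by that interval while the quality stays the same.
Ab°7: root Ab down a diminished fifth → D, giving D°7.
EM7: root E down a diminished fifth → A#, giving A#M7.
AbM7: root Ab down a diminished fifth → D, giving DM7.
Cb6: root Cb down a diminished fifth → F, giving F6.
Cbmin: root Cb down a diminished fifth → F, giving Fmin.
Db7: root Db down a diminished fifth → G, giving G7.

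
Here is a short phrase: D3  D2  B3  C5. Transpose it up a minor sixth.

D3 up a minor sixth is Bb3.
D2 up a minor sixth is Bb2.
A minor sixth up from B3 gives G4.
C5: a sixth up reaches A, and 8 semitones makes it Ab5.

Bb3 Bb2 G4 Ab5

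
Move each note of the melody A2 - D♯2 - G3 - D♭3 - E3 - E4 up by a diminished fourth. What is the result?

Db3 G2 Cb4 Gbb3 Ab3 Ab4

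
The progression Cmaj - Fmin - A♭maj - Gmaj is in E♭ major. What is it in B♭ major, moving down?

Gmaj Cmin Ebmaj Dmaj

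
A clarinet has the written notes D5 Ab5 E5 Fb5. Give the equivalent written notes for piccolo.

B3 F4 C#4 Db4

First find concert pitch: the A clarinet sounds a minor third below written, so D5 Ab5 E5 Fb5 sounds B4 F5 C#5 Db5.
Then write for piccolo: it sounds a perfect octave above written, so the part must be a perfect octave below concert.
B4 → B3
F5 → F4
C#5 → C#4
Db5 → Db4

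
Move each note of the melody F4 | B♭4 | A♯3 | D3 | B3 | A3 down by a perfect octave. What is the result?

F4: an octave down reaches F, and 12 semitones makes it F3.
Bb4 down a perfect octave is Bb3.
A#3: an octave down reaches A, and 12 semitones makes it A#2.
D3: an octave down reaches D, and 12 semitones makes it D2.
B3: an octave down reaches B, and 12 semitones makes it B2.
A perfect octave down from A3 gives A2.

F3 Bb3 A#2 D2 B2 A2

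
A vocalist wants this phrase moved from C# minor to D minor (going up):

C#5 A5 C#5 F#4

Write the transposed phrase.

C# minor to D minor up is a minor second, so every note moves up by that interval.
C#5 becomes D5
A5 becomes Bb5
C#5 becomes D5
F#4 becomes G4

D5 Bb5 D5 G4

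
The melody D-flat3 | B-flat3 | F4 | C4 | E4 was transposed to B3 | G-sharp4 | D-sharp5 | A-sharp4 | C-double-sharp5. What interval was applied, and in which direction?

up an augmented sixth

From Db3 to B3 is 6 letter names — a sixth of some quality.
Db3 to B3 is 10 semitones, which makes it an augmented sixth; the second version is higher, so the direction is up.
Checking another pair — E4 → C##5 — gives the same interval.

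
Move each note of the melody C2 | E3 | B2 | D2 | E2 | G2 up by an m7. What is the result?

Bb2 D4 A3 C3 D3 F3

A minor seventh up from C2 gives Bb2.
E3: a seventh up reaches D, and 10 semitones makes it D4.
B2 up a minor seventh is A3.
D2: a seventh up reaches C, and 10 semitones makes it C3.
E2: a seventh up reaches D, and 10 semitones makes it D3.
G2 up a minor seventh is F3.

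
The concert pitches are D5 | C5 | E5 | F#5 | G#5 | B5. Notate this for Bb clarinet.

The Bb clarinet sounds a major second below written, so the written part must be a major second above concert — transpose each note up.
D5 to E5
C5 to D5
E5 to F#5
F#5 to G#5
G#5 to A#5
B5 to C#6

E5 D5 F#5 G#5 A#5 C#6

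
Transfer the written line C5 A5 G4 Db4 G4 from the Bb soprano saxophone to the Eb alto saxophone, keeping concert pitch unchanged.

First find concert pitch: the Bb soprano saxophone sounds a major second below written, so C5 A5 G4 Db4 G4 sounds Bb4 G5 F4 Cb4 F4.
Then write for Eb alto saxophone: it sounds a major sixth below written, so the part must be a major sixth above concert.
Bb4 → G5
G5 → E6
F4 → D5
Cb4 → Ab4
F4 → D5

G5 E6 D5 Ab4 D5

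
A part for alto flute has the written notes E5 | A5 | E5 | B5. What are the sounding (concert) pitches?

B4 E5 B4 F#5

The alto flute sounds a perfect fourth below written, so transpose each written note down a perfect fourth.
E5 → B4
A5 → E5
E5 → B4
B5 → F#5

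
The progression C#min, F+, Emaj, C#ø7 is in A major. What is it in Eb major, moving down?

Gmin Cb+ Bbmaj Gø7

A major down to Eb major is an augmented fourth; each chord root moves by that interval while the quality stays the same.
C#min: root C# down an augmented fourth → G, giving Gmin.
F+: root F down an augmented fourth → Cb, giving Cb+.
Emaj: root E down an augmented fourth → Bb, giving Bbmaj.
C#ø7: root C# down an augmented fourth → G, giving Gø7.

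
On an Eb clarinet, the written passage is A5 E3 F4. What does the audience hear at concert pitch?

C6 G3 Ab4

Written C4 on the Eb clarinet sounds as Eb4, a minor third higher; apply that shift to every note.
A5 → C6
E3 → G3
F4 → Ab4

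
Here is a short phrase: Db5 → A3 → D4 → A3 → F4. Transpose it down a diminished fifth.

G4 D#3 G#3 D#3 B3

Db5 down a diminished fifth is G4.
A3: a fifth down reaches D, and 6 semitones makes it D#3.
D4: a fifth down reaches G, and 6 semitones makes it G#3.
A3 down a diminished fifth is D#3.
A diminished fifth down from F4 gives B3.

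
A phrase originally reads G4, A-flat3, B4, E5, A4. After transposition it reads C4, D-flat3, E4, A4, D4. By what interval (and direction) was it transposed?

down a perfect fifth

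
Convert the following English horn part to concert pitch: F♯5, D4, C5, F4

The English horn sounds a perfect fifth below written, so transpose each written note down a perfect fifth.
F#5 becomes B4
D4 becomes G3
C5 becomes F4
F4 becomes Bb3

B4 G3 F4 Bb3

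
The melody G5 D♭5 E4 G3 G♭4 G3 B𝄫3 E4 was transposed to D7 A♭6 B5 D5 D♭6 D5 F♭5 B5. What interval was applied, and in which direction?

Take the first pair: G5 → D7. G to D spans 12 letter names, so the interval is some kind of twelfth.
G5 to D7 is 19 semitones, which makes it a perfect twelfth; the second version is higher, so the direction is up.
Checking another pair — E4 → B5 — gives the same interval.

up a perfect twelfth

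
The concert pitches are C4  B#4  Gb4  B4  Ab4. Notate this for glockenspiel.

The glockenspiel sounds a perfect fifteenth above written, so the written part must be a perfect fifteenth below concert — transpose each note down.
C4 becomes C2
B#4 becomes B#2
Gb4 becomes Gb2
B4 becomes B2
Ab4 becomes Ab2

C2 B#2 Gb2 B2 Ab2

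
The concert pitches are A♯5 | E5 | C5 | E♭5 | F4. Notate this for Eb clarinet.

F##5 C#5 A4 C5 D4

The Eb clarinet sounds a minor third above written, so the written part must be a minor third below concert — transpose each note down.
A#5 gives F##5
E5 gives C#5
C5 gives A4
Eb5 gives C5
F4 gives D4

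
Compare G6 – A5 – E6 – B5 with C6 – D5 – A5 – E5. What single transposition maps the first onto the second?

down a perfect fifth

Take the first pair: G6 → C6. G to C spans 5 letter names, so the interval is some kind of fifth.
C6 to G6 is 7 semitones, which makes it a perfect fifth; the second version is lower, so the direction is down.
Checking another pair — B5 → E5 — gives the same interval.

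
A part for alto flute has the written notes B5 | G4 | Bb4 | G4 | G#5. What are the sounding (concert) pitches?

Written C4 on the alto flute sounds as G3, a perfect fourth lower; apply that shift to every note.
B5 becomes F#5
G4 becomes D4
Bb4 becomes F4
G4 becomes D4
G#5 becomes D#5

F#5 D4 F4 D4 D#5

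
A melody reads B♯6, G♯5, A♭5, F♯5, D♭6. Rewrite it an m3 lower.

B#6 down a minor third is G##6.
G#5 down a minor third is E#5.
Ab5: a third down reaches F, and 3 semitones makes it F5.
F#5 down a minor third is D#5.
Db6: a third down reaches B, and 3 semitones makes it Bb5.

G##6 E#5 F5 D#5 Bb5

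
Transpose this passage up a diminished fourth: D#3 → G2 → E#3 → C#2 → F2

G3 Cb3 A3 F2 Bbb2

D#3 -> G3
G2 -> Cb3
E#3 -> A3
C#2 -> F2
F2 -> Bbb2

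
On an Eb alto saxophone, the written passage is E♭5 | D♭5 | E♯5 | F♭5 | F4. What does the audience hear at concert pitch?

Written C4 on the Eb alto saxophone sounds as Eb3, a major sixth lower; apply that shift to every note.
Eb5 -> Gb4
Db5 -> Fb4
E#5 -> G#4
Fb5 -> Abb4
F4 -> Ab3

Gb4 Fb4 G#4 Abb4 Ab3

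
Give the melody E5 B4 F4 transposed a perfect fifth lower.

A4 E4 Bb3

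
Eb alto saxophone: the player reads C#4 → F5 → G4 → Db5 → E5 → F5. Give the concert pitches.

E3 Ab4 Bb3 Fb4 G4 Ab4

Written C4 on the Eb alto saxophone sounds as Eb3, a major sixth lower; apply that shift to every note.
C#4 -> E3
F5 -> Ab4
G4 -> Bb3
Db5 -> Fb4
E5 -> G4
F5 -> Ab4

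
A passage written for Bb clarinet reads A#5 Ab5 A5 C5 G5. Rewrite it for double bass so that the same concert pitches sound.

G#6 Gb6 G6 Bb5 F6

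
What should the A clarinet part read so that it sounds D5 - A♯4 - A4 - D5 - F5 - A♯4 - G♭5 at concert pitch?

F5 C#5 C5 F5 Ab5 C#5 Bbb5

Written C4 sounds as A3 on the A clarinet, so concert pitches are written a minor third up.
D5 gives F5
A#4 gives C#5
A4 gives C5
D5 gives F5
F5 gives Ab5
A#4 gives C#5
Gb5 gives Bbb5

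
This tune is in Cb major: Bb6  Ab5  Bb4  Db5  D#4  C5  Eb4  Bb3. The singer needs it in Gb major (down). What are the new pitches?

From Cb down to Gb is a perfect fourth; apply that to each pitch.
Bb6 to F6
Ab5 to Eb5
Bb4 to F4
Db5 to Ab4
D#4 to A#3
C5 to G4
Eb4 to Bb3
Bb3 to F3

F6 Eb5 F4 Ab4 A#3 G4 Bb3 F3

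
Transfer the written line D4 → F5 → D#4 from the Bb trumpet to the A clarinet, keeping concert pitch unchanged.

First find concert pitch: the Bb trumpet sounds a major second below written, so D4 F5 D#4 sounds C4 Eb5 C#4.
Then write for A clarinet: it sounds a minor third below written, so the part must be a minor third above concert.
C4 → Eb4
Eb5 → Gb5
C#4 → E4

Eb4 Gb5 E4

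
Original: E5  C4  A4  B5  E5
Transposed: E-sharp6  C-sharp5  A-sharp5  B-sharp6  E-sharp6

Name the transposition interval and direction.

Take the first pair: E5 → E#6. E to E spans 8 letter names, so the interval is some kind of octave.
E5 to E#6 is 13 semitones, which makes it an augmented octave; the second version is higher, so the direction is up.
Checking another pair — E5 → E#6 — gives the same interval.

up an augmented octave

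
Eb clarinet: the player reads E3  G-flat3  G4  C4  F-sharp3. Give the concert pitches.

G3 Bbb3 Bb4 Eb4 A3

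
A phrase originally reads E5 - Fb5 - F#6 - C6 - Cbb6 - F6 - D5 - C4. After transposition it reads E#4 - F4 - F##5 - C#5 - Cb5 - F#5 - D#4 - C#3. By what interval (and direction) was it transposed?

down a diminished octave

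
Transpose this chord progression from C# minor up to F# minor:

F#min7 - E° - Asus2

Bmin7 A° Dsus2

C# minor up to F# minor is a perfect fourth; each chord root moves by that interval while the quality stays the same.
F#min7: root F# up a perfect fourth → B, giving Bmin7.
E°: root E up a perfect fourth → A, giving A°.
Asus2: root A up a perfect fourth → D, giving Dsus2.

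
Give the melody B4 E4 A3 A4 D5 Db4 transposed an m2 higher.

C5 F4 Bb3 Bb4 Eb5 Ebb4

B4 gives C5
E4 gives F4
A3 gives Bb3
A4 gives Bb4
D5 gives Eb5
Db4 gives Ebb4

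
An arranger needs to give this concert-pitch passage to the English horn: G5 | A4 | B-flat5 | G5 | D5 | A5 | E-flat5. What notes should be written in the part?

D6 E5 F6 D6 A5 E6 Bb5

Written C4 sounds as F3 on the English horn, so concert pitches are written a perfect fifth up.
G5 becomes D6
A4 becomes E5
Bb5 becomes F6
G5 becomes D6
D5 becomes A5
A5 becomes E6
Eb5 becomes Bb5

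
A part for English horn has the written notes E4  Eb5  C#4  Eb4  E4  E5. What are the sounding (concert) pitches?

A3 Ab4 F#3 Ab3 A3 A4

The English horn sounds a perfect fifth below written, so transpose each written note down a perfect fifth.
E4 -> A3
Eb5 -> Ab4
C#4 -> F#3
Eb4 -> Ab3
E4 -> A3
E5 -> A4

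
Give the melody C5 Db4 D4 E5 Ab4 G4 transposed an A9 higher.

D#6 E5 E#5 F##6 B5 A#5

C5 to D#6
Db4 to E5
D4 to E#5
E5 to F##6
Ab4 to B5
G4 to A#5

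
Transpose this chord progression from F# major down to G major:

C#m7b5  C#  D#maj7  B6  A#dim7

Dm7b5 D Emaj7 C6 Bdim7

F# major down to G major is a major seventh; each chord root moves by that interval while the quality stays the same.
C#m7b5: root C# down a major seventh → D, giving Dm7b5.
C#: root C# down a major seventh → D, giving D.
D#maj7: root D# down a major seventh → E, giving Emaj7.
B6: root B down a major seventh → C, giving C6.
A#dim7: root A# down a major seventh → B, giving Bdim7.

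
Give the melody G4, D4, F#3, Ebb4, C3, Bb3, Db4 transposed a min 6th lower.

A minor sixth down from G4 gives B3.
D4 down a minor sixth is F#3.
F#3: a sixth down reaches A, and 8 semitones makes it A#2.
Ebb4: a sixth down reaches G, and 8 semitones makes it Gb3.
A minor sixth down from C3 gives E2.
A minor sixth down from Bb3 gives D3.
A minor sixth down from Db4 gives F3.

B3 F#3 A#2 Gb3 E2 D3 F3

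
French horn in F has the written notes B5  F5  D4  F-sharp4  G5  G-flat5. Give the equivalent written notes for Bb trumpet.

First find concert pitch: the French horn in F sounds a perfect fifth below written, so B5 F5 D4 F-sharp4 G5 G-flat5 sounds E5 Bb4 G3 B3 C5 Cb5.
Then write for Bb trumpet: it sounds a major second below written, so the part must be a major second above concert.
E5 → F#5
Bb4 → C5
G3 → A3
B3 → C#4
C5 → D5
Cb5 → Db5

F#5 C5 A3 C#4 D5 Db5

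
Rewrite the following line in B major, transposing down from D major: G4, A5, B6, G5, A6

From D down to B is a minor third; apply that to each pitch.
G4 becomes E4
A5 becomes F#5
B6 becomes G#6
G5 becomes E5
A6 becomes F#6

E4 F#5 G#6 E5 F#6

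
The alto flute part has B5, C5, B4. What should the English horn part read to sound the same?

First find concert pitch: the alto flute sounds a perfect fourth below written, so B5 C5 B4 sounds F#5 G4 F#4.
Then write for English horn: it sounds a perfect fifth below written, so the part must be a perfect fifth above concert.
F#5 → C#6
G4 → D5
F#4 → C#5

C#6 D5 C#5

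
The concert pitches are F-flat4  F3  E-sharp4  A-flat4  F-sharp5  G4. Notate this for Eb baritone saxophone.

The Eb baritone saxophone sounds a major thirteenth below written, so the written part must be a major thirteenth above concert — transpose each note up.
Fb4 -> Db6
F3 -> D5
E#4 -> C##6
Ab4 -> F6
F#5 -> D#7
G4 -> E6

Db6 D5 C##6 F6 D#7 E6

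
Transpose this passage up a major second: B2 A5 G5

B2 → C#3
A5 → B5
G5 → A5

C#3 B5 A5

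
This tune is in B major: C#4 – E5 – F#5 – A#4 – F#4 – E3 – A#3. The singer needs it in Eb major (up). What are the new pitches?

B major to Eb major up is a diminished fourth, so every note moves up by that interval.
C#4 gives F4
E5 gives Ab5
F#5 gives Bb5
A#4 gives D5
F#4 gives Bb4
E3 gives Ab3
A#3 gives D4

F4 Ab5 Bb5 D5 Bb4 Ab3 D4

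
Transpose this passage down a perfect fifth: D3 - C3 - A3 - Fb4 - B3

A perfect fifth down from D3 gives G2.
C3: a fifth down reaches F, and 7 semitones makes it F2.
A3 down a perfect fifth is D3.
Fb4 down a perfect fifth is Bbb3.
B3: a fifth down reaches E, and 7 semitones makes it E3.

G2 F2 D3 Bbb3 E3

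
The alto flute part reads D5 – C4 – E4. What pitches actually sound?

A4 G3 B3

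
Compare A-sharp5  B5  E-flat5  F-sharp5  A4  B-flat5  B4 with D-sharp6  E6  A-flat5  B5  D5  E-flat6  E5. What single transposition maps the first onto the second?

up a perfect fourth

Take the first pair: A#5 → D#6. A to D spans 4 letter names, so the interval is some kind of fourth.
A#5 to D#6 is 5 semitones, which makes it a perfect fourth; the second version is higher, so the direction is up.
Checking another pair — B4 → E5 — gives the same interval.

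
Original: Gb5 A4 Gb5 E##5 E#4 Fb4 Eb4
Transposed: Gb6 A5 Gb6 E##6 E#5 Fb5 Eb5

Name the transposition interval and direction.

Take the first pair: Gb5 → Gb6. G to G spans 8 letter names, so the interval is some kind of octave.
Gb5 to Gb6 is 12 semitones, which makes it a perfect octave; the second version is higher, so the direction is up.
Checking another pair — Eb4 → Eb5 — gives the same interval.

up a perfect octave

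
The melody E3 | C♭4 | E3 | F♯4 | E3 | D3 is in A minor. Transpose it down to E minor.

B2 Gb3 B2 C#4 B2 A2

From A down to E is a perfect fourth; apply that to each pitch.
E3 -> B2
Cb4 -> Gb3
E3 -> B2
F#4 -> C#4
E3 -> B2
D3 -> A2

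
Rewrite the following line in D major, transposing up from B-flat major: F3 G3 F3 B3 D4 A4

A3 B3 A3 D#4 F#4 C#5

From B-flat up to D is a major third; apply that to each pitch.
F3 becomes A3
G3 becomes B3
F3 becomes A3
B3 becomes D#4
D4 becomes F#4
A4 becomes C#5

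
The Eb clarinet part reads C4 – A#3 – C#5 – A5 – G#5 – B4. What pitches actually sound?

Eb4 C#4 E5 C6 B5 D5

The Eb clarinet sounds a minor third above written, so transpose each written note up a minor third.
C4 gives Eb4
A#3 gives C#4
C#5 gives E5
A5 gives C6
G#5 gives B5
B4 gives D5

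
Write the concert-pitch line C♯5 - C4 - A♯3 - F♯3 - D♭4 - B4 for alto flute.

F#5 F4 D#4 B3 Gb4 E5

The alto flute sounds a perfect fourth below written, so the written part must be a perfect fourth above concert — transpose each note up.
C#5 to F#5
C4 to F4
A#3 to D#4
F#3 to B3
Db4 to Gb4
B4 to E5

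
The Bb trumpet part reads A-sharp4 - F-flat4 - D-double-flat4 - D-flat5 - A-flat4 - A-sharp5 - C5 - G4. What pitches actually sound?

Written C4 on the Bb trumpet sounds as Bb3, a major second lower; apply that shift to every note.
A#4 to G#4
Fb4 to Ebb4
Dbb4 to Cbb4
Db5 to Cb5
Ab4 to Gb4
A#5 to G#5
C5 to Bb4
G4 to F4

G#4 Ebb4 Cbb4 Cb5 Gb4 G#5 Bb4 F4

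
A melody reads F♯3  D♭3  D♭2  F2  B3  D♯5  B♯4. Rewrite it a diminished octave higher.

F#3 to F4
Db3 to Dbb4
Db2 to Dbb3
F2 to Fb3
B3 to Bb4
D#5 to D6
B#4 to B5

F4 Dbb4 Dbb3 Fb3 Bb4 D6 B5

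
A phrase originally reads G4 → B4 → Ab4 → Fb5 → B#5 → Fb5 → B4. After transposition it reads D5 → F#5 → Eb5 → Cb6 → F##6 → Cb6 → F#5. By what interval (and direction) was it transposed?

up a perfect fifth

From G4 to D5 is 5 letter names — a fifth of some quality.
G4 to D5 is 7 semitones, which makes it a perfect fifth; the second version is higher, so the direction is up.
Checking another pair — B4 → F#5 — gives the same interval.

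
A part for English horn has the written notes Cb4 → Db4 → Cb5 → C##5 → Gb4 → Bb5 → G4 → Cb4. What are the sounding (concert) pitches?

Fb3 Gb3 Fb4 F##4 Cb4 Eb5 C4 Fb3

Written C4 on the English horn sounds as F3, a perfect fifth lower; apply that shift to every note.
Cb4 gives Fb3
Db4 gives Gb3
Cb5 gives Fb4
C##5 gives F##4
Gb4 gives Cb4
Bb5 gives Eb5
G4 gives C4
Cb4 gives Fb3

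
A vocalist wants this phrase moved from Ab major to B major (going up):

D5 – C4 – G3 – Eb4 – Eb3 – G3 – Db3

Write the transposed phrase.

E#5 D#4 A#3 F#4 F#3 A#3 E3

Ab major to B major up is an augmented second, so every note moves up by that interval.
D5 gives E#5
C4 gives D#4
G3 gives A#3
Eb4 gives F#4
Eb3 gives F#3
G3 gives A#3
Db3 gives E3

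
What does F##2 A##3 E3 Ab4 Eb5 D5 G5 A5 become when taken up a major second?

G##2 B##3 F#3 Bb4 F5 E5 A5 B5

F##2 up a major second is G##2.
A major second up from A##3 gives B##3.
E3: a second up reaches F, and 2 semitones makes it F#3.
Ab4: a second up reaches B, and 2 semitones makes it Bb4.
A major second up from Eb5 gives F5.
A major second up from D5 gives E5.
G5 up a major second is A5.
A major second up from A5 gives B5.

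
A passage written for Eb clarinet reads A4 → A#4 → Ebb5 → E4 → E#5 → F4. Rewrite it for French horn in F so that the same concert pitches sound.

First find concert pitch: the Eb clarinet sounds a minor third above written, so A4 A#4 Ebb5 E4 E#5 F4 sounds C5 C#5 Gbb5 G4 G#5 Ab4.
Then write for French horn in F: it sounds a perfect fifth below written, so the part must be a perfect fifth above concert.
C5 → G5
C#5 → G#5
Gbb5 → Dbb6
G4 → D5
G#5 → D#6
Ab4 → Eb5

G5 G#5 Dbb6 D5 D#6 Eb5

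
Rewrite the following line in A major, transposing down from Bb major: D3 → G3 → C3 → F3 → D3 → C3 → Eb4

C#3 F#3 B2 E3 C#3 B2 D4

Bb major to A major down is a minor second, so every note moves down by that interval.
D3 to C#3
G3 to F#3
C3 to B2
F3 to E3
D3 to C#3
C3 to B2
Eb4 to D4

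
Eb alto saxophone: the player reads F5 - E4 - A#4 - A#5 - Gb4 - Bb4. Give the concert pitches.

The Eb alto saxophone sounds a major sixth below written, so transpose each written note down a major sixth.
F5 -> Ab4
E4 -> G3
A#4 -> C#4
A#5 -> C#5
Gb4 -> Bbb3
Bb4 -> Db4

Ab4 G3 C#4 C#5 Bbb3 Db4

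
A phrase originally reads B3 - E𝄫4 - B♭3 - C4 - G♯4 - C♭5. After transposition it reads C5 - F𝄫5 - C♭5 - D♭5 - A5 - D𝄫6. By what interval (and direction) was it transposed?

up a minor ninth

Take the first pair: B3 → C5. B to C spans 9 letter names, so the interval is some kind of ninth.
B3 to C5 is 13 semitones, which makes it a minor ninth; the second version is higher, so the direction is up.
Checking another pair — Cb5 → Dbb6 — gives the same interval.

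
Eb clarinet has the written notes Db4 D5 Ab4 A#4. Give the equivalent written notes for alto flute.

Bbb4 Bb5 Fb5 F#5

First find concert pitch: the Eb clarinet sounds a minor third above written, so Db4 D5 Ab4 A#4 sounds Fb4 F5 Cb5 C#5.
Then write for alto flute: it sounds a perfect fourth below written, so the part must be a perfect fourth above concert.
Fb4 → Bbb4
F5 → Bb5
Cb5 → Fb5
C#5 → F#5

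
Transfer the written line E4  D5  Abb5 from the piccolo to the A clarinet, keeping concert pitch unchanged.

G5 F6 Cbb7

First find concert pitch: the piccolo sounds a perfect octave above written, so E4 D5 Abb5 sounds E5 D6 Abb6.
Then write for A clarinet: it sounds a minor third below written, so the part must be a minor third above concert.
E5 → G5
D6 → F6
Abb6 → Cbb7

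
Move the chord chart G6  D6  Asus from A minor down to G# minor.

F#6 C#6 G#sus

A minor down to G# minor is a minor second; each chord root moves by that interval while the quality stays the same.
G6: root G down a minor second → F#, giving F#6.
D6: root D down a minor second → C#, giving C#6.
Asus: root A down a minor second → G#, giving G#sus.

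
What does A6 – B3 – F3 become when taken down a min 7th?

A6 to B5
B3 to C#3
F3 to G2

B5 C#3 G2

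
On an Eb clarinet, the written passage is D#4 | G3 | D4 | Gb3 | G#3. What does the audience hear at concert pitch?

Written C4 on the Eb clarinet sounds as Eb4, a minor third higher; apply that shift to every note.
D#4 → F#4
G3 → Bb3
D4 → F4
Gb3 → Bbb3
G#3 → B3

F#4 Bb3 F4 Bbb3 B3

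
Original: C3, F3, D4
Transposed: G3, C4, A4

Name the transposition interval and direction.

up a perfect fifth

From C3 to G3 is 5 letter names — a fifth of some quality.
C3 to G3 is 7 semitones, which makes it a perfect fifth; the second version is higher, so the direction is up.
Checking another pair — D4 → A4 — gives the same interval.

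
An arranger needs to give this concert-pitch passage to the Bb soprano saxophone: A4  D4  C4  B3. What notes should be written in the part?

The Bb soprano saxophone sounds a major second below written, so the written part must be a major second above concert — transpose each note up.
A4 → B4
D4 → E4
C4 → D4
B3 → C#4

B4 E4 D4 C#4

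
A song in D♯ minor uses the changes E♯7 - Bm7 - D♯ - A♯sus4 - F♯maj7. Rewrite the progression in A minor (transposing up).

D♯ minor up to A minor is a diminished fifth; each chord root moves by that interval while the quality stays the same.
E♯7: root E♯ up a diminished fifth → B, giving B7.
Bm7: root B up a diminished fifth → F, giving Fm7.
D♯: root D♯ up a diminished fifth → A, giving A.
A♯sus4: root A♯ up a diminished fifth → E, giving Esus4.
F♯maj7: root F♯ up a diminished fifth → C, giving Cmaj7.

B7 Fm7 A Esus4 Cmaj7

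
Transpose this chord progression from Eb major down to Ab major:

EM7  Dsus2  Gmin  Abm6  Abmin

AM7 Gsus2 Cmin Dbm6 Dbmin

Eb major down to Ab major is a perfect fifth; each chord root moves by that interval while the quality stays the same.
EM7: root E down a perfect fifth → A, giving AM7.
Dsus2: root D down a perfect fifth → G, giving Gsus2.
Gmin: root G down a perfect fifth → C, giving Cmin.
Abm6: root Ab down a perfect fifth → Db, giving Dbm6.
Abmin: root Ab down a perfect fifth → Db, giving Dbmin.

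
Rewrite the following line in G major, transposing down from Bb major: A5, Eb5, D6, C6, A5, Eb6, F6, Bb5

Bb major to G major down is a minor third, so every note moves down by that interval.
A5 becomes F#5
Eb5 becomes C5
D6 becomes B5
C6 becomes A5
A5 becomes F#5
Eb6 becomes C6
F6 becomes D6
Bb5 becomes G5

F#5 C5 B5 A5 F#5 C6 D6 G5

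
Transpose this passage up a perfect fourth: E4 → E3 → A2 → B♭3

A4 A3 D3 Eb4

E4 gives A4
E3 gives A3
A2 gives D3
Bb3 gives Eb4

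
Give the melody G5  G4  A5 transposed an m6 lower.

G5 -> B4
G4 -> B3
A5 -> C#5

B4 B3 C#5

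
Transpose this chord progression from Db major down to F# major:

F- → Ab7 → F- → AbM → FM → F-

A#- C#7 A#- C#M A#M A#-

Db major down to F# major is a diminished sixth; each chord root moves by that interval while the quality stays the same.
F-: root F down a diminished sixth → A#, giving A#-.
Ab7: root Ab down a diminished sixth → C#, giving C#7.
F-: root F down a diminished sixth → A#, giving A#-.
AbM: root Ab down a diminished sixth → C#, giving C#M.
FM: root F down a diminished sixth → A#, giving A#M.
F-: root F down a diminished sixth → A#, giving A#-.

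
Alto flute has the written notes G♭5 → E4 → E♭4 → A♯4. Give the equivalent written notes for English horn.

First find concert pitch: the alto flute sounds a perfect fourth below written, so G♭5 E4 E♭4 A♯4 sounds Db5 B3 Bb3 E#4.
Then write for English horn: it sounds a perfect fifth below written, so the part must be a perfect fifth above concert.
Db5 → Ab5
B3 → F#4
Bb3 → F4
E#4 → B#4

Ab5 F#4 F4 B#4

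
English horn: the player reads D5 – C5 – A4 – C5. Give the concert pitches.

The English horn sounds a perfect fifth below written, so transpose each written note down a perfect fifth.
D5 to G4
C5 to F4
A4 to D4
C5 to F4

G4 F4 D4 F4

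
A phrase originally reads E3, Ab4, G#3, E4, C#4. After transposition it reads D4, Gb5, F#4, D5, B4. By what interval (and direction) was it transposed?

up a minor seventh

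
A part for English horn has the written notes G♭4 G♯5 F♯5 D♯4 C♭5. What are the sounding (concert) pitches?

The English horn sounds a perfect fifth below written, so transpose each written note down a perfect fifth.
Gb4 to Cb4
G#5 to C#5
F#5 to B4
D#4 to G#3
Cb5 to Fb4

Cb4 C#5 B4 G#3 Fb4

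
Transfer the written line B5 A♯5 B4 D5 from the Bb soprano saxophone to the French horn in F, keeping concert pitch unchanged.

First find concert pitch: the Bb soprano saxophone sounds a major second below written, so B5 A♯5 B4 D5 sounds A5 G#5 A4 C5.
Then write for French horn in F: it sounds a perfect fifth below written, so the part must be a perfect fifth above concert.
A5 → E6
G#5 → D#6
A4 → E5
C5 → G5

E6 D#6 E5 G5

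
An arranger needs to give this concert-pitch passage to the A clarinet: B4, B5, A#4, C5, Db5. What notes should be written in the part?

Written C4 sounds as A3 on the A clarinet, so concert pitches are written a minor third up.
B4 to D5
B5 to D6
A#4 to C#5
C5 to Eb5
Db5 to Fb5

D5 D6 C#5 Eb5 Fb5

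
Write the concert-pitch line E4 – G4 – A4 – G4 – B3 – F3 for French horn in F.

B4 D5 E5 D5 F#4 C4

The French horn in F sounds a perfect fifth below written, so the written part must be a perfect fifth above concert — transpose each note up.
E4 -> B4
G4 -> D5
A4 -> E5
G4 -> D5
B3 -> F#4
F3 -> C4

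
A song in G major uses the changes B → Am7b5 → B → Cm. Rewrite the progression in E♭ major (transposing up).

G major up to E♭ major is a minor sixth; each chord root moves by that interval while the quality stays the same.
B: root B up a minor sixth → G, giving G.
Am7b5: root A up a minor sixth → F, giving Fm7b5.
B: root B up a minor sixth → G, giving G.
Cm: root C up a minor sixth → Ab, giving Abm.

G Fm7b5 G Abm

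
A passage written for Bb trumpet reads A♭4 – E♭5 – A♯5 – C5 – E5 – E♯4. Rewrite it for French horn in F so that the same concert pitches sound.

First find concert pitch: the Bb trumpet sounds a major second below written, so A♭4 E♭5 A♯5 C5 E5 E♯4 sounds Gb4 Db5 G#5 Bb4 D5 D#4.
Then write for French horn in F: it sounds a perfect fifth below written, so the part must be a perfect fifth above concert.
Gb4 → Db5
Db5 → Ab5
G#5 → D#6
Bb4 → F5
D5 → A5
D#4 → A#4

Db5 Ab5 D#6 F5 A5 A#4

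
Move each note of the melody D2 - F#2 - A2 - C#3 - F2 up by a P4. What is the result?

G2 B2 D3 F#3 Bb2

D2 -> G2
F#2 -> B2
A2 -> D3
C#3 -> F#3
F2 -> Bb2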